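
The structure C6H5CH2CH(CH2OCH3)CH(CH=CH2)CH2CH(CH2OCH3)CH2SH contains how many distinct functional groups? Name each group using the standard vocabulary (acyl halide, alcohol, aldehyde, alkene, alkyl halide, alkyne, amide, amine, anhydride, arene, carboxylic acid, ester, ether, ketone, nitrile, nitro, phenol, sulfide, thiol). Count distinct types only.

C6H5– phenyl ring → arene.
pendant –CH2OCH3: C–O–C linkage → ether.
pendant –CH=CH2: C=C double bond → alkene.
pendant –CH2OCH3: C–O–C linkage → ether.
–SH on an sp³ carbon → thiol.
Distinct types present: alkene, arene, ether, thiol.

4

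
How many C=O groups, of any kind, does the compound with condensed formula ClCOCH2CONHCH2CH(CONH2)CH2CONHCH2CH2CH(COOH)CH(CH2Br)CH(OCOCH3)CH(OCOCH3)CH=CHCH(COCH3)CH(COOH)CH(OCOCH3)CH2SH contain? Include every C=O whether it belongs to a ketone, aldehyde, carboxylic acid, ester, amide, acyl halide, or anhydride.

10

ClCO: acyl halide, 1 C=O (running total 1).
CH2CONHCH2: amide, 1 C=O (running total 2).
CH(CONH2): amide, 1 C=O (running total 3).
CH2CONHCH2: amide, 1 C=O (running total 4).
CH(COOH): carboxylic acid, 1 C=O (running total 5).
CH(OCOCH3): ester, 1 C=O (running total 6).
CH(OCOCH3): ester, 1 C=O (running total 7).
CH(COCH3): ketone, 1 C=O (running total 8).
CH(COOH): carboxylic acid, 1 C=O (running total 9).
CH(OCOCH3): ester, 1 C=O (running total 10).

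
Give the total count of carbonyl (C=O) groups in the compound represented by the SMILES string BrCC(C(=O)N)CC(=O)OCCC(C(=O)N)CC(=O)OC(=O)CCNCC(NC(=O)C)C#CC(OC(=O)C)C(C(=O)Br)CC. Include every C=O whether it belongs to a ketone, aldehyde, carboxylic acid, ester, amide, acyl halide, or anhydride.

8

CH(CONH2): amide, 1 C=O (running total 1).
CH2COOCH2: ester, 1 C=O (running total 2).
CH(CONH2): amide, 1 C=O (running total 3).
CH2CO-O-COCH2: anhydride, 2 C=O (running total 5).
CH(NHCOCH3): amide, 1 C=O (running total 6).
CH(OCOCH3): ester, 1 C=O (running total 7).
CH(COBr): acyl halide, 1 C=O (running total 8).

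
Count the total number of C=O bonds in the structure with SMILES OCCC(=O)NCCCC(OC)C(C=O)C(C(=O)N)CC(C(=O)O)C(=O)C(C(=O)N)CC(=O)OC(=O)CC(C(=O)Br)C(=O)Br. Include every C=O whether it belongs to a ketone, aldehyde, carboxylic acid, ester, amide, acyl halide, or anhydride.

10

CH2CONHCH2: amide, 1 C=O (running total 1).
CH(CHO): aldehyde, 1 C=O (running total 2).
CH(CONH2): amide, 1 C=O (running total 3).
CH(COOH): carboxylic acid, 1 C=O (running total 4).
CO: ketone, 1 C=O (running total 5).
CH(CONH2): amide, 1 C=O (running total 6).
CH2CO-O-COCH2: anhydride, 2 C=O (running total 8).
CH(COBr): acyl halide, 1 C=O (running total 9).
COBr: acyl halide, 1 C=O (running total 10).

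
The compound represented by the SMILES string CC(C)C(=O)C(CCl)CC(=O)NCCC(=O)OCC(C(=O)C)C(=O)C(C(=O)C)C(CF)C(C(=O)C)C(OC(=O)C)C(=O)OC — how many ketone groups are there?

5

Taking each segment in turn:
  CO: –C(=O)– with carbon on both sides → ketone.
  CH(CH2Cl): pendant –CH2X: halogen on sp³ carbon → alkyl halide.
  CH2CONHCH2: –C(=O)–N– linkage → amide (the N is not an amine).
  CH2COOCH2: –C(=O)–O–C with C on the carbonyl side → ester.
  CH(COCH3): pendant –COCH3: carbonyl C bonded to two carbons → ketone.
  CO: –C(=O)– with carbon on both sides → ketone.
  CH(COCH3): pendant –COCH3: carbonyl C bonded to two carbons → ketone.
  CH(CH2F): pendant –CH2X: halogen on sp³ carbon → alkyl halide.
  CH(COCH3): pendant –COCH3: carbonyl C bonded to two carbons → ketone.
  CH(OCOCH3): pendant –OC(=O)CH3: an acyloxy group → ester.
  COOCH3: –C(=O)OCH3: carbonyl C bonded to C and to –OCH3 → ester (not ketone + ether).
Ketone appears at: CO, CH(COCH3), CO, CH(COCH3), CH(COCH3) → 5.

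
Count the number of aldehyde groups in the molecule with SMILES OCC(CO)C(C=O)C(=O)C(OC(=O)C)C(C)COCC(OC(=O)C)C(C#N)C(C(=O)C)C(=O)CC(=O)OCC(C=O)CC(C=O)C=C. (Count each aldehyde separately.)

Working along the chain:
  HOCH2: HO– on an sp³ carbon → alcohol.
  CH(CH2OH): pendant –CH2OH on an sp³ backbone C → alcohol.
  CH(CHO): pendant –CHO: carbonyl C bonded to C and H → aldehyde.
  CO: –C(=O)– with carbon on both sides → ketone.
  CH(OCOCH3): pendant –OC(=O)CH3: an acyloxy group → ester.
  CH2OCH2: C–O–C with sp³ carbons on both sides and no adjacent C=O → ether.
  CH(OCOCH3): pendant –OC(=O)CH3: an acyloxy group → ester.
  CH(CN): pendant –C≡N: nitrile.
  CH(COCH3): pendant –COCH3: carbonyl C bonded to two carbons → ketone.
  CO: –C(=O)– with carbon on both sides → ketone.
  CH2COOCH2: –C(=O)–O–C with C on the carbonyl side → ester.
  CH(CHO): pendant –CHO: carbonyl C bonded to C and H → aldehyde.
  CH(CHO): pendant –CHO: carbonyl C bonded to C and H → aldehyde.
  CH=CH2: C=C double bond → alkene.
Aldehyde appears at: CH(CHO), CH(CHO), CH(CHO) → 3.

3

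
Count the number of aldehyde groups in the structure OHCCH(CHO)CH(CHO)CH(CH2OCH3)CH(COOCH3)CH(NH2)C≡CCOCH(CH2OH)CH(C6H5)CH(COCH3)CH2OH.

terminal –CHO: carbonyl C bonded to H and C → aldehyde.
pendant –CHO: carbonyl C bonded to C and H → aldehyde.
pendant –CHO: carbonyl C bonded to C and H → aldehyde.
pendant –CH2OCH3: C–O–C linkage → ether.
pendant –COOCH3: carbonyl C bonded to C and –OCH3 → ester.
–NH2 on an sp³ carbon with no adjacent C=O → amine.
C≡C triple bond → alkyne.
–C(=O)– with carbon on both sides → ketone.
pendant –CH2OH on an sp³ backbone C → alcohol.
pendant –C6H5: benzene ring → arene.
pendant –COCH3: carbonyl C bonded to two carbons → ketone.
–OH on an sp³ carbon → alcohol.
Aldehyde appears at: OHC, CH(CHO), CH(CHO) → 3.

3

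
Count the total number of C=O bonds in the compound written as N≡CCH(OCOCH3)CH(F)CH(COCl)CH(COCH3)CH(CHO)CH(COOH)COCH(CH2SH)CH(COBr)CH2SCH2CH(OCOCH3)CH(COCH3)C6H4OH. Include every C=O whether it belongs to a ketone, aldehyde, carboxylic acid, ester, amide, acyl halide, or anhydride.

CH(OCOCH3): ester, 1 C=O (running total 1).
CH(COCl): acyl halide, 1 C=O (running total 2).
CH(COCH3): ketone, 1 C=O (running total 3).
CH(CHO): aldehyde, 1 C=O (running total 4).
CH(COOH): carboxylic acid, 1 C=O (running total 5).
CO: ketone, 1 C=O (running total 6).
CH(COBr): acyl halide, 1 C=O (running total 7).
CH(OCOCH3): ester, 1 C=O (running total 8).
CH(COCH3): ketone, 1 C=O (running total 9).

9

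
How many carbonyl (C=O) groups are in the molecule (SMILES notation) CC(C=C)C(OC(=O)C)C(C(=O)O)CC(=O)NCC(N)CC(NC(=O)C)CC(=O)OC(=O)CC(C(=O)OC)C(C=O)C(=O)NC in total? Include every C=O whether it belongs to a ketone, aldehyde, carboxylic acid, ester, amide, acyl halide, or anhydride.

9

CH(OCOCH3): ester, 1 C=O (running total 1).
CH(COOH): carboxylic acid, 1 C=O (running total 2).
CH2CONHCH2: amide, 1 C=O (running total 3).
CH(NHCOCH3): amide, 1 C=O (running total 4).
CH2CO-O-COCH2: anhydride, 2 C=O (running total 6).
CH(COOCH3): ester, 1 C=O (running total 7).
CH(CHO): aldehyde, 1 C=O (running total 8).
CONHCH3: amide, 1 C=O (running total 9).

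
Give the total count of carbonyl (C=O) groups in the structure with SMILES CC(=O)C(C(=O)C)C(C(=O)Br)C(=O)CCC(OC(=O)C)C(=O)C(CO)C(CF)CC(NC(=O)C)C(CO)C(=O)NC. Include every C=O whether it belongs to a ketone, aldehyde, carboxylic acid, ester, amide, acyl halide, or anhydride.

8

CO: ketone, 1 C=O (running total 1).
CH(COCH3): ketone, 1 C=O (running total 2).
CH(COBr): acyl halide, 1 C=O (running total 3).
CO: ketone, 1 C=O (running total 4).
CH(OCOCH3): ester, 1 C=O (running total 5).
CO: ketone, 1 C=O (running total 6).
CH(NHCOCH3): amide, 1 C=O (running total 7).
CONHCH3: amide, 1 C=O (running total 8).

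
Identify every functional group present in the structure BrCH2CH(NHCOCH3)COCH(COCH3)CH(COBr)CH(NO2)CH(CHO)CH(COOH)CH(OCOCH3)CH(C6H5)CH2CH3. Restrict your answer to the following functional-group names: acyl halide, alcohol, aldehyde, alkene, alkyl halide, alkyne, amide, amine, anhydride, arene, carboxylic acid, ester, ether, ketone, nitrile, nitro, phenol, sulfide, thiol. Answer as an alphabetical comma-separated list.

halogen on an sp³ carbon → alkyl halide.
pendant –NHC(=O)CH3: N bonded to a carbonyl → amide (not amine).
–C(=O)– with carbon on both sides → ketone.
pendant –COCH3: carbonyl C bonded to two carbons → ketone.
pendant –C(=O)X: carbonyl C bonded to C and halogen → acyl halide.
–NO2 on an sp³ carbon → nitro (the N=O is not a carbonyl).
pendant –CHO: carbonyl C bonded to C and H → aldehyde.
pendant –COOH: carbonyl C bonded to C and –OH → carboxylic acid.
pendant –OC(=O)CH3: an acyloxy group → ester.
pendant –C6H5: benzene ring → arene.

acyl halide, aldehyde, alkyl halide, amide, arene, carboxylic acid, ester, ketone, nitro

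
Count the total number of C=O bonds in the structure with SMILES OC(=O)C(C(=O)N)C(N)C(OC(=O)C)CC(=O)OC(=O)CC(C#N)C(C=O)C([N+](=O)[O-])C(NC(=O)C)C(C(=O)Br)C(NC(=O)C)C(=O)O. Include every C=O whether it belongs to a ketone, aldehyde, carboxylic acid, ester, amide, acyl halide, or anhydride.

HOOC: carboxylic acid, 1 C=O (running total 1).
CH(CONH2): amide, 1 C=O (running total 2).
CH(OCOCH3): ester, 1 C=O (running total 3).
CH2CO-O-COCH2: anhydride, 2 C=O (running total 5).
CH(CHO): aldehyde, 1 C=O (running total 6).
CH(NHCOCH3): amide, 1 C=O (running total 7).
CH(COBr): acyl halide, 1 C=O (running total 8).
CH(NHCOCH3): amide, 1 C=O (running total 9).
COOH: carboxylic acid, 1 C=O (running total 10).

10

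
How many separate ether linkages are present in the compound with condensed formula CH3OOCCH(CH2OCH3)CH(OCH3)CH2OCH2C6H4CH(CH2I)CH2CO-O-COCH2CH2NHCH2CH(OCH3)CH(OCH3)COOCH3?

5

Working along the chain:
  CH3OOC: CH3O–C(=O)–: carbonyl C bonded to C and to –OCH3 → ester (not ketone + ether).
  CH(CH2OCH3): pendant –CH2OCH3: C–O–C linkage → ether.
  CH(OCH3): pendant –OCH3: C–O–C with sp³ C, no adjacent C=O → ether.
  CH2OCH2: C–O–C with sp³ carbons on both sides and no adjacent C=O → ether.
  C6H4: para-disubstituted benzene ring → arene.
  CH(CH2I): pendant –CH2X: halogen on sp³ carbon → alkyl halide.
  CH2CO-O-COCH2: two acyl groups sharing one oxygen, –C(=O)–O–C(=O)– → anhydride.
  CH2NHCH2: C–N–C with sp³ carbons and no adjacent C=O → amine (secondary).
  CH(OCH3): pendant –OCH3: C–O–C with sp³ C, no adjacent C=O → ether.
  CH(OCH3): pendant –OCH3: C–O–C with sp³ C, no adjacent C=O → ether.
  COOCH3: –C(=O)OCH3: carbonyl C bonded to C and to –OCH3 → ester (not ketone + ether).
Ether appears at: CH(CH2OCH3), CH(OCH3), CH2OCH2, CH(OCH3), CH(OCH3) → 5.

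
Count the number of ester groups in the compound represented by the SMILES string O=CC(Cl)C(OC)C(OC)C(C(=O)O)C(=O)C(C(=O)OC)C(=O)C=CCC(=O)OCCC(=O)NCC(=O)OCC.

3

terminal –CHO: carbonyl C bonded to H and C → aldehyde.
halogen on an sp³ carbon → alkyl halide.
pendant –OCH3: C–O–C with sp³ C, no adjacent C=O → ether.
pendant –OCH3: C–O–C with sp³ C, no adjacent C=O → ether.
pendant –COOH: carbonyl C bonded to C and –OH → carboxylic acid.
–C(=O)– with carbon on both sides → ketone.
pendant –COOCH3: carbonyl C bonded to C and –OCH3 → ester.
–C(=O)– with carbon on both sides → ketone.
C=C double bond → alkene.
–C(=O)–O–C with C on the carbonyl side → ester.
–C(=O)–N– linkage → amide (the N is not an amine).
–C(=O)OCH2CH3: carbonyl C bonded to C and to –OEt → ester.
Ester appears at: CH(COOCH3), CH2COOCH2, COOCH2CH3 → 3.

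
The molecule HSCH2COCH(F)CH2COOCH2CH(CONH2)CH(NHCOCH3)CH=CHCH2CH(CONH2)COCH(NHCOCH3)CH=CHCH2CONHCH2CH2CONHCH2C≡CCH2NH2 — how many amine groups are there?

1

Reading the structure from left to right:
  HSCH2: –SH on an sp³ carbon → thiol.
  CO: –C(=O)– with carbon on both sides → ketone.
  CH(F): halogen on an sp³ carbon → alkyl halide.
  CH2COOCH2: –C(=O)–O–C with C on the carbonyl side → ester.
  CH(CONH2): pendant –CONH2: carbonyl C bonded to C and N → amide.
  CH(NHCOCH3): pendant –NHC(=O)CH3: N bonded to a carbonyl → amide (not amine).
  CH=CH: C=C double bond → alkene.
  CH(CONH2): pendant –CONH2: carbonyl C bonded to C and N → amide.
  CO: –C(=O)– with carbon on both sides → ketone.
  CH(NHCOCH3): pendant –NHC(=O)CH3: N bonded to a carbonyl → amide (not amine).
  CH=CH: C=C double bond → alkene.
  CH2CONHCH2: –C(=O)–N– linkage → amide (the N is not an amine).
  CH2CONHCH2: –C(=O)–N– linkage → amide (the N is not an amine).
  C≡C: C≡C triple bond → alkyne.
  CH2NH2: –NH2 on an sp³ carbon with no adjacent C=O → amine.
Amine appears at: CH2NH2 → 1.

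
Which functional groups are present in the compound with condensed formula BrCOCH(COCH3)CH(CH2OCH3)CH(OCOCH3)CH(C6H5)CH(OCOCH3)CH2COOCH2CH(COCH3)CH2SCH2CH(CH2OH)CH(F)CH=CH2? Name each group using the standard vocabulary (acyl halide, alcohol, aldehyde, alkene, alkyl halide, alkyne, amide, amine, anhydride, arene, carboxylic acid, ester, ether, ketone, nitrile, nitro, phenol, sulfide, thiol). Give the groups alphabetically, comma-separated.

acyl halide, alcohol, alkene, alkyl halide, arene, ester, ether, ketone, sulfide

Reading the structure from left to right:
  BrCO: –C(=O)Br: carbonyl C bonded to C and to a halogen → acyl halide (not alkyl halide).
  CH(COCH3): pendant –COCH3: carbonyl C bonded to two carbons → ketone.
  CH(CH2OCH3): pendant –CH2OCH3: C–O–C linkage → ether.
  CH(OCOCH3): pendant –OC(=O)CH3: an acyloxy group → ester.
  CH(C6H5): pendant –C6H5: benzene ring → arene.
  CH(OCOCH3): pendant –OC(=O)CH3: an acyloxy group → ester.
  CH2COOCH2: –C(=O)–O–C with C on the carbonyl side → ester.
  CH(COCH3): pendant –COCH3: carbonyl C bonded to two carbons → ketone.
  CH2SCH2: C–S–C linkage → sulfide (thioether).
  CH(CH2OH): pendant –CH2OH on an sp³ backbone C → alcohol.
  CH(F): halogen on an sp³ carbon → alkyl halide.
  CH=CH2: C=C double bond → alkene.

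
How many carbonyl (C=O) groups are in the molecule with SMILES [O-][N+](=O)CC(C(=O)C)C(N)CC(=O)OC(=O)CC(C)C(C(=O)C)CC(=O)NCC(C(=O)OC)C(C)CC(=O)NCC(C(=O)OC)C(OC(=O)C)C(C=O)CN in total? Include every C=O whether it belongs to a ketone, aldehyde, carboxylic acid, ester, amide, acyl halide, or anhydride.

CH(COCH3): ketone, 1 C=O (running total 1).
CH2CO-O-COCH2: anhydride, 2 C=O (running total 3).
CH(COCH3): ketone, 1 C=O (running total 4).
CH2CONHCH2: amide, 1 C=O (running total 5).
CH(COOCH3): ester, 1 C=O (running total 6).
CH2CONHCH2: amide, 1 C=O (running total 7).
CH(COOCH3): ester, 1 C=O (running total 8).
CH(OCOCH3): ester, 1 C=O (running total 9).
CH(CHO): aldehyde, 1 C=O (running total 10).

10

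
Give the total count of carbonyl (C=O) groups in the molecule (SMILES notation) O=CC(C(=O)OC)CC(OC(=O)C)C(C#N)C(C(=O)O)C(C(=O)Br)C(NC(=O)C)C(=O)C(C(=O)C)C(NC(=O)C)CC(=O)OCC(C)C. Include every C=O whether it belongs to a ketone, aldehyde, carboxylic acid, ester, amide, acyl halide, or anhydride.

10

OHC: aldehyde, 1 C=O (running total 1).
CH(COOCH3): ester, 1 C=O (running total 2).
CH(OCOCH3): ester, 1 C=O (running total 3).
CH(COOH): carboxylic acid, 1 C=O (running total 4).
CH(COBr): acyl halide, 1 C=O (running total 5).
CH(NHCOCH3): amide, 1 C=O (running total 6).
CO: ketone, 1 C=O (running total 7).
CH(COCH3): ketone, 1 C=O (running total 8).
CH(NHCOCH3): amide, 1 C=O (running total 9).
CH2COOCH2: ester, 1 C=O (running total 10).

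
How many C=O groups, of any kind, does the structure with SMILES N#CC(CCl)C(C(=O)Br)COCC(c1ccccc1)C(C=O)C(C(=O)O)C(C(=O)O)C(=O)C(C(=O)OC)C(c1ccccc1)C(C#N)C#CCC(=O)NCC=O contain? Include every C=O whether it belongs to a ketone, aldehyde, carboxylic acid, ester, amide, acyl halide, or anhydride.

8

CH(COBr): acyl halide, 1 C=O (running total 1).
CH(CHO): aldehyde, 1 C=O (running total 2).
CH(COOH): carboxylic acid, 1 C=O (running total 3).
CH(COOH): carboxylic acid, 1 C=O (running total 4).
CO: ketone, 1 C=O (running total 5).
CH(COOCH3): ester, 1 C=O (running total 6).
CH2CONHCH2: amide, 1 C=O (running total 7).
CHO: aldehyde, 1 C=O (running total 8).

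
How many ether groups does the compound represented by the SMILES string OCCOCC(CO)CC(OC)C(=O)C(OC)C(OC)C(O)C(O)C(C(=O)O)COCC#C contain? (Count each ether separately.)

5

Working along the chain:
  HOCH2: HO– on an sp³ carbon → alcohol.
  CH2OCH2: C–O–C with sp³ carbons on both sides and no adjacent C=O → ether.
  CH(CH2OH): pendant –CH2OH on an sp³ backbone C → alcohol.
  CH(OCH3): pendant –OCH3: C–O–C with sp³ C, no adjacent C=O → ether.
  CO: –C(=O)– with carbon on both sides → ketone.
  CH(OCH3): pendant –OCH3: C–O–C with sp³ C, no adjacent C=O → ether.
  CH(OCH3): pendant –OCH3: C–O–C with sp³ C, no adjacent C=O → ether.
  CH(OH): –OH on an sp³ carbon → alcohol (secondary).
  CH(OH): –OH on an sp³ carbon → alcohol (secondary).
  CH(COOH): pendant –COOH: carbonyl C bonded to C and –OH → carboxylic acid.
  CH2OCH2: C–O–C with sp³ carbons on both sides and no adjacent C=O → ether.
  C≡CH: C≡C triple bond → alkyne.
Ether appears at: CH2OCH2, CH(OCH3), CH(OCH3), CH(OCH3), CH2OCH2 → 5.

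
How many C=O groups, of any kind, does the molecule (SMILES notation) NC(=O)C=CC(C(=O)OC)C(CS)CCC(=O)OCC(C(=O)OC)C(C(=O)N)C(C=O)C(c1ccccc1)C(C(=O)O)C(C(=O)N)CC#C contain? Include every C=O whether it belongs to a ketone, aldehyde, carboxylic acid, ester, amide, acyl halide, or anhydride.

8

H2NCO: amide, 1 C=O (running total 1).
CH(COOCH3): ester, 1 C=O (running total 2).
CH2COOCH2: ester, 1 C=O (running total 3).
CH(COOCH3): ester, 1 C=O (running total 4).
CH(CONH2): amide, 1 C=O (running total 5).
CH(CHO): aldehyde, 1 C=O (running total 6).
CH(COOH): carboxylic acid, 1 C=O (running total 7).
CH(CONH2): amide, 1 C=O (running total 8).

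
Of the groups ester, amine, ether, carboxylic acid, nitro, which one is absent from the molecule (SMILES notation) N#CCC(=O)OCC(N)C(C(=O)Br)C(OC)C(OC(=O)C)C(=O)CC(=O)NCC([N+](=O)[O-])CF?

ether: present (CH(OCH3) — pendant –OCH3: C–O–C with sp³ C, no adjacent C=O → ether).
amine: present (CH(NH2) — –NH2 on an sp³ carbon with no adjacent C=O → amine).
nitro: present (CH(NO2) — –NO2 on an sp³ carbon → nitro (the N=O is not a carbonyl)).
ester: present (CH2COOCH2 — –C(=O)–O–C with C on the carbonyl side → ester).
carboxylic acid: absent. In each of CH2COOCH2 and CH(OCOCH3), the acyl oxygen is bonded to carbon (–O–C), not to H, so this is an ester. In CH2CONHCH2, the carbonyl is bonded to nitrogen, not to –OH; that is an amide.

carboxylic acid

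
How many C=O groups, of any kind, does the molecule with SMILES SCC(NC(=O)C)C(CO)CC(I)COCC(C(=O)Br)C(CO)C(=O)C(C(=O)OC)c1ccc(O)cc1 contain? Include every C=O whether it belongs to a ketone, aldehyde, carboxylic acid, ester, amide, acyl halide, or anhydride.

CH(NHCOCH3): amide, 1 C=O (running total 1).
CH(COBr): acyl halide, 1 C=O (running total 2).
CO: ketone, 1 C=O (running total 3).
CH(COOCH3): ester, 1 C=O (running total 4).

4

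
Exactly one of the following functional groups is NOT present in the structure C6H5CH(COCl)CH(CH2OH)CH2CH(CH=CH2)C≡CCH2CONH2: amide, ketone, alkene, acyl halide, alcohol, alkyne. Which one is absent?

alkyne: present (C≡C — C≡C triple bond → alkyne).
amide: present (CONH2 — –C(=O)NH2: carbonyl C bonded to C and to N → amide (the N is not a separate amine)).
alcohol: present (CH(CH2OH) — pendant –CH2OH on an sp³ backbone C → alcohol).
acyl halide: present (CH(COCl) — pendant –C(=O)X: carbonyl C bonded to C and halogen → acyl halide).
alkene: present (CH(CH=CH2) — pendant –CH=CH2: C=C double bond → alkene).
ketone: absent. In CONH2, the C=O is bonded to nitrogen, which defines an amide, not a ketone. In CH(COCl), the C=O is bonded to a halogen, which defines an acyl halide, not a ketone.

ketone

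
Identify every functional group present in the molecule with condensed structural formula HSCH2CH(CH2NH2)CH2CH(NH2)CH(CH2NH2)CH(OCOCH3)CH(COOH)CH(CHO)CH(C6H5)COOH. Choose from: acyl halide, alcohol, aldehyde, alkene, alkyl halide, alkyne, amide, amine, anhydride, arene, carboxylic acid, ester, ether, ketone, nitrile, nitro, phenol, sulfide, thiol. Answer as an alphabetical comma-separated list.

–SH on an sp³ carbon → thiol.
pendant –CH2NH2: N on sp³ C, no adjacent C=O → amine.
–NH2 on an sp³ carbon with no adjacent C=O → amine.
pendant –CH2NH2: N on sp³ C, no adjacent C=O → amine.
pendant –OC(=O)CH3: an acyloxy group → ester.
pendant –COOH: carbonyl C bonded to C and –OH → carboxylic acid.
pendant –CHO: carbonyl C bonded to C and H → aldehyde.
pendant –C6H5: benzene ring → arene.
–COOH: carbonyl C bonded to –OH and C → carboxylic acid (the –OH is not a separate alcohol).

aldehyde, amine, arene, carboxylic acid, ester, thiol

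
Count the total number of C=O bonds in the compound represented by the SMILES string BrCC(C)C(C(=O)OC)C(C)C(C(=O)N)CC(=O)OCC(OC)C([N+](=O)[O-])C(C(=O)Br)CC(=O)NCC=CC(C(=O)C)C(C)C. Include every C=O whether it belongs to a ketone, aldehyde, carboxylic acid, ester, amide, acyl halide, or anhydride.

CH(COOCH3): ester, 1 C=O (running total 1).
CH(CONH2): amide, 1 C=O (running total 2).
CH2COOCH2: ester, 1 C=O (running total 3).
CH(COBr): acyl halide, 1 C=O (running total 4).
CH2CONHCH2: amide, 1 C=O (running total 5).
CH(COCH3): ketone, 1 C=O (running total 6).

6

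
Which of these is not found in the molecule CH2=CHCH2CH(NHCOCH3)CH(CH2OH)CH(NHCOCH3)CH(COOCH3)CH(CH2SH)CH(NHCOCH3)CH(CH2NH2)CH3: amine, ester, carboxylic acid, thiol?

carboxylic acid

amine: present (CH(CH2NH2) — pendant –CH2NH2: N on sp³ C, no adjacent C=O → amine).
ester: present (CH(COOCH3) — pendant –COOCH3: carbonyl C bonded to C and –OCH3 → ester).
thiol: present (CH(CH2SH) — pendant –CH2SH → thiol).
carboxylic acid: absent. In CH(COOCH3), the acyl oxygen is bonded to carbon (–O–C), not to H, so this is an ester. In CH(NHCOCH3), the carbonyl is bonded to nitrogen, not to –OH; that is an amide.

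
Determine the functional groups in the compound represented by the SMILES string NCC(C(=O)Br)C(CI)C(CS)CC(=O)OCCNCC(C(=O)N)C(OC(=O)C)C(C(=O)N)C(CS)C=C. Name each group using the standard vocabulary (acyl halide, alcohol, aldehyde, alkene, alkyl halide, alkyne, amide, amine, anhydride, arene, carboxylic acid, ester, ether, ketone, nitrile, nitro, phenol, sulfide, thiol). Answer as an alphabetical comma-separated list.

Reading the structure from left to right:
  H2NCH2: –NH2 on an sp³ carbon with no adjacent C=O → amine.
  CH(COBr): pendant –C(=O)X: carbonyl C bonded to C and halogen → acyl halide.
  CH(CH2I): pendant –CH2X: halogen on sp³ carbon → alkyl halide.
  CH(CH2SH): pendant –CH2SH → thiol.
  CH2COOCH2: –C(=O)–O–C with C on the carbonyl side → ester.
  CH2NHCH2: C–N–C with sp³ carbons and no adjacent C=O → amine (secondary).
  CH(CONH2): pendant –CONH2: carbonyl C bonded to C and N → amide.
  CH(OCOCH3): pendant –OC(=O)CH3: an acyloxy group → ester.
  CH(CONH2): pendant –CONH2: carbonyl C bonded to C and N → amide.
  CH(CH2SH): pendant –CH2SH → thiol.
  CH=CH2: C=C double bond → alkene.

acyl halide, alkene, alkyl halide, amide, amine, ester, thiol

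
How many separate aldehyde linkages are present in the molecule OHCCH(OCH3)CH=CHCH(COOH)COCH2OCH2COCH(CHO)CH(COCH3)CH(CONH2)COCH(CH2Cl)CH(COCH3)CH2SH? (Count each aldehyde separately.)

Working along the chain:
  OHC: terminal –CHO: carbonyl C bonded to H and C → aldehyde.
  CH(OCH3): pendant –OCH3: C–O–C with sp³ C, no adjacent C=O → ether.
  CH=CH: C=C double bond → alkene.
  CH(COOH): pendant –COOH: carbonyl C bonded to C and –OH → carboxylic acid.
  CO: –C(=O)– with carbon on both sides → ketone.
  CH2OCH2: C–O–C with sp³ carbons on both sides and no adjacent C=O → ether.
  CO: –C(=O)– with carbon on both sides → ketone.
  CH(CHO): pendant –CHO: carbonyl C bonded to C and H → aldehyde.
  CH(COCH3): pendant –COCH3: carbonyl C bonded to two carbons → ketone.
  CH(CONH2): pendant –CONH2: carbonyl C bonded to C and N → amide.
  CO: –C(=O)– with carbon on both sides → ketone.
  CH(CH2Cl): pendant –CH2X: halogen on sp³ carbon → alkyl halide.
  CH(COCH3): pendant –COCH3: carbonyl C bonded to two carbons → ketone.
  CH2SH: –SH on an sp³ carbon → thiol.
Aldehyde appears at: OHC, CH(CHO) → 2.

2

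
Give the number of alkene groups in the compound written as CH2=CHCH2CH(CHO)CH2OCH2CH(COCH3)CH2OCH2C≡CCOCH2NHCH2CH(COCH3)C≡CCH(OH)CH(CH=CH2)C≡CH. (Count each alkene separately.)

2

C=C double bond → alkene.
pendant –CHO: carbonyl C bonded to C and H → aldehyde.
C–O–C with sp³ carbons on both sides and no adjacent C=O → ether.
pendant –COCH3: carbonyl C bonded to two carbons → ketone.
C–O–C with sp³ carbons on both sides and no adjacent C=O → ether.
C≡C triple bond → alkyne.
–C(=O)– with carbon on both sides → ketone.
C–N–C with sp³ carbons and no adjacent C=O → amine (secondary).
pendant –COCH3: carbonyl C bonded to two carbons → ketone.
C≡C triple bond → alkyne.
–OH on an sp³ carbon → alcohol (secondary).
pendant –CH=CH2: C=C double bond → alkene.
C≡C triple bond → alkyne.
Alkene appears at: CH2=CH, CH(CH=CH2) → 2.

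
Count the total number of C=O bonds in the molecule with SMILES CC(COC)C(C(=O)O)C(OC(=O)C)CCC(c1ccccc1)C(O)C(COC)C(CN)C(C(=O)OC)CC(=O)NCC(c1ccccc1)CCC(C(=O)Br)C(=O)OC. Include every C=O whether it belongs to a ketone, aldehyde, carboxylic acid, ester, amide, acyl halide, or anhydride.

CH(COOH): carboxylic acid, 1 C=O (running total 1).
CH(OCOCH3): ester, 1 C=O (running total 2).
CH(COOCH3): ester, 1 C=O (running total 3).
CH2CONHCH2: amide, 1 C=O (running total 4).
CH(COBr): acyl halide, 1 C=O (running total 5).
COOCH3: ester, 1 C=O (running total 6).

6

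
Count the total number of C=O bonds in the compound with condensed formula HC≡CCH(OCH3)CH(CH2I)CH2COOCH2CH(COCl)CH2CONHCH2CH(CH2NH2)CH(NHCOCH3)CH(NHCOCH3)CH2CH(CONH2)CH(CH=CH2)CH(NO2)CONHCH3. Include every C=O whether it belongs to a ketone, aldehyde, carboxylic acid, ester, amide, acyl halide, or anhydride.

CH2COOCH2: ester, 1 C=O (running total 1).
CH(COCl): acyl halide, 1 C=O (running total 2).
CH2CONHCH2: amide, 1 C=O (running total 3).
CH(NHCOCH3): amide, 1 C=O (running total 4).
CH(NHCOCH3): amide, 1 C=O (running total 5).
CH(CONH2): amide, 1 C=O (running total 6).
CONHCH3: amide, 1 C=O (running total 7).

7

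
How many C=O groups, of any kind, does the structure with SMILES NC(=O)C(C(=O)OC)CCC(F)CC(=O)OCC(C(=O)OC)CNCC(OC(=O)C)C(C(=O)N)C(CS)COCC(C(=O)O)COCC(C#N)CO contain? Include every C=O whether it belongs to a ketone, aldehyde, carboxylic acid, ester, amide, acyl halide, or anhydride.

H2NCO: amide, 1 C=O (running total 1).
CH(COOCH3): ester, 1 C=O (running total 2).
CH2COOCH2: ester, 1 C=O (running total 3).
CH(COOCH3): ester, 1 C=O (running total 4).
CH(OCOCH3): ester, 1 C=O (running total 5).
CH(CONH2): amide, 1 C=O (running total 6).
CH(COOH): carboxylic acid, 1 C=O (running total 7).

7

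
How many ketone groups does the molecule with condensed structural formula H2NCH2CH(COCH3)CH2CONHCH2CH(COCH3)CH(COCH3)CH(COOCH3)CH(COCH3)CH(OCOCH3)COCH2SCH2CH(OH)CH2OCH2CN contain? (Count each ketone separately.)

–NH2 on an sp³ carbon with no adjacent C=O → amine.
pendant –COCH3: carbonyl C bonded to two carbons → ketone.
–C(=O)–N– linkage → amide (the N is not an amine).
pendant –COCH3: carbonyl C bonded to two carbons → ketone.
pendant –COCH3: carbonyl C bonded to two carbons → ketone.
pendant –COOCH3: carbonyl C bonded to C and –OCH3 → ester.
pendant –COCH3: carbonyl C bonded to two carbons → ketone.
pendant –OC(=O)CH3: an acyloxy group → ester.
–C(=O)– with carbon on both sides → ketone.
C–S–C linkage → sulfide (thioether).
–OH on an sp³ carbon → alcohol (secondary).
C–O–C with sp³ carbons on both sides and no adjacent C=O → ether.
–C≡N: carbon triple-bonded to nitrogen → nitrile.
Ketone appears at: CH(COCH3), CH(COCH3), CH(COCH3), CH(COCH3), CO → 5.

5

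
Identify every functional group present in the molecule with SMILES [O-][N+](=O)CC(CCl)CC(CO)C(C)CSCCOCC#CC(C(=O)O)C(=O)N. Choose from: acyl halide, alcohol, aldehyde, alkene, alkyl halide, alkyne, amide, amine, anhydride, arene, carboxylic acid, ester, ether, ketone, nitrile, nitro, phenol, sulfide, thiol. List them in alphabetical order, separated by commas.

Taking each segment in turn:
  O2NCH2: –NO2 on carbon → nitro group.
  CH(CH2Cl): pendant –CH2X: halogen on sp³ carbon → alkyl halide.
  CH(CH2OH): pendant –CH2OH on an sp³ backbone C → alcohol.
  CH2SCH2: C–S–C linkage → sulfide (thioether).
  CH2OCH2: C–O–C with sp³ carbons on both sides and no adjacent C=O → ether.
  C≡C: C≡C triple bond → alkyne.
  CH(COOH): pendant –COOH: carbonyl C bonded to C and –OH → carboxylic acid.
  CONH2: –C(=O)NH2: carbonyl C bonded to C and to N → amide (the N is not a separate amine).

alcohol, alkyl halide, alkyne, amide, carboxylic acid, ether, nitro, sulfide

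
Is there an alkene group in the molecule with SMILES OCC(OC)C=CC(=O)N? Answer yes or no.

yes

Taking each segment in turn:
  HOCH2: HO– on an sp³ carbon → alcohol.
  CH(OCH3): pendant –OCH3: C–O–C with sp³ C, no adjacent C=O → ether.
  CH=CH: C=C double bond → alkene.
  CONH2: –C(=O)NH2: carbonyl C bonded to C and to N → amide (the N is not a separate amine).
The CH=CH segment supplies the alkene: C=C double bond → alkene.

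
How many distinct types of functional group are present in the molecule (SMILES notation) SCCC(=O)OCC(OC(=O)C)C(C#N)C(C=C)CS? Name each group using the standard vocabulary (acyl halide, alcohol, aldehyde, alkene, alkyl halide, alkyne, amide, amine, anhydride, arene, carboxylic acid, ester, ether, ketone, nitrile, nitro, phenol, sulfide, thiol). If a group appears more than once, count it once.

4

Taking each segment in turn:
  HSCH2: –SH on an sp³ carbon → thiol.
  CH2COOCH2: –C(=O)–O–C with C on the carbonyl side → ester.
  CH(OCOCH3): pendant –OC(=O)CH3: an acyloxy group → ester.
  CH(CN): pendant –C≡N: nitrile.
  CH(CH=CH2): pendant –CH=CH2: C=C double bond → alkene.
  CH2SH: –SH on an sp³ carbon → thiol.
Distinct types present: alkene, ester, nitrile, thiol.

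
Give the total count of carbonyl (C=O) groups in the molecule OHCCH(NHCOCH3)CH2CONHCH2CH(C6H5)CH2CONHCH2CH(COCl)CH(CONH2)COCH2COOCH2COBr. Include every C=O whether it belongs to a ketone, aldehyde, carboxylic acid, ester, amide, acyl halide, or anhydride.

OHC: aldehyde, 1 C=O (running total 1).
CH(NHCOCH3): amide, 1 C=O (running total 2).
CH2CONHCH2: amide, 1 C=O (running total 3).
CH2CONHCH2: amide, 1 C=O (running total 4).
CH(COCl): acyl halide, 1 C=O (running total 5).
CH(CONH2): amide, 1 C=O (running total 6).
CO: ketone, 1 C=O (running total 7).
CH2COOCH2: ester, 1 C=O (running total 8).
COBr: acyl halide, 1 C=O (running total 9).

9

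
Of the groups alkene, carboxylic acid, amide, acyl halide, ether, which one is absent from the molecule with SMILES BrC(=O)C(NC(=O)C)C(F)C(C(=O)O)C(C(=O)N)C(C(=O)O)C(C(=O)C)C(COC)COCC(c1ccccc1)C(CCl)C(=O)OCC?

alkene

acyl halide: present (BrCO — –C(=O)Br: carbonyl C bonded to C and to a halogen → acyl halide (not alkyl halide)).
ether: present (CH(CH2OCH3) — pendant –CH2OCH3: C–O–C linkage → ether).
amide: present (CH(NHCOCH3) — pendant –NHC(=O)CH3: N bonded to a carbonyl → amide (not amine)).
carboxylic acid: present (CH(COOH) — pendant –COOH: carbonyl C bonded to C and –OH → carboxylic acid).
alkene: absent. In CH(C6H5), the C=C units are part of an aromatic ring, which is an arene, not an isolated alkene.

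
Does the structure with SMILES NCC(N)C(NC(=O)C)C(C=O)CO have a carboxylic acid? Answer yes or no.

Working along the chain:
  H2NCH2: –NH2 on an sp³ carbon with no adjacent C=O → amine.
  CH(NH2): –NH2 on an sp³ carbon with no adjacent C=O → amine.
  CH(NHCOCH3): pendant –NHC(=O)CH3: N bonded to a carbonyl → amide (not amine).
  CH(CHO): pendant –CHO: carbonyl C bonded to C and H → aldehyde.
  CH2OH: –OH on an sp³ carbon → alcohol.
In CH(NHCOCH3), the carbonyl is bonded to nitrogen, not to –OH; that is an amide.
The groups actually present are: alcohol, aldehyde, amide, amine.

no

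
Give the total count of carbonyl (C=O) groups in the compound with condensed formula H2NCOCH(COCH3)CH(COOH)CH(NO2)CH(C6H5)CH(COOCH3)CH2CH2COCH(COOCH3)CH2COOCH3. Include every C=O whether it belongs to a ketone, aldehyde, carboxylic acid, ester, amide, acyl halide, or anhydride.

7

H2NCO: amide, 1 C=O (running total 1).
CH(COCH3): ketone, 1 C=O (running total 2).
CH(COOH): carboxylic acid, 1 C=O (running total 3).
CH(COOCH3): ester, 1 C=O (running total 4).
CO: ketone, 1 C=O (running total 5).
CH(COOCH3): ester, 1 C=O (running total 6).
COOCH3: ester, 1 C=O (running total 7).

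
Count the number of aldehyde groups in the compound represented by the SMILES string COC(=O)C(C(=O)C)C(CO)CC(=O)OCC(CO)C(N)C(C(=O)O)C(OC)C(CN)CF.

0

Working along the chain:
  CH3OOC: CH3O–C(=O)–: carbonyl C bonded to C and to –OCH3 → ester (not ketone + ether).
  CH(COCH3): pendant –COCH3: carbonyl C bonded to two carbons → ketone.
  CH(CH2OH): pendant –CH2OH on an sp³ backbone C → alcohol.
  CH2COOCH2: –C(=O)–O–C with C on the carbonyl side → ester.
  CH(CH2OH): pendant –CH2OH on an sp³ backbone C → alcohol.
  CH(NH2): –NH2 on an sp³ carbon with no adjacent C=O → amine.
  CH(COOH): pendant –COOH: carbonyl C bonded to C and –OH → carboxylic acid.
  CH(OCH3): pendant –OCH3: C–O–C with sp³ C, no adjacent C=O → ether.
  CH(CH2NH2): pendant –CH2NH2: N on sp³ C, no adjacent C=O → amine.
  CH2F: halogen on an sp³ carbon → alkyl halide.
No segment is a aldehyde: CH3OOC is ester, not aldehyde; CH(COCH3) is ketone, not aldehyde; CH2COOCH2 is ester, not aldehyde. → 0.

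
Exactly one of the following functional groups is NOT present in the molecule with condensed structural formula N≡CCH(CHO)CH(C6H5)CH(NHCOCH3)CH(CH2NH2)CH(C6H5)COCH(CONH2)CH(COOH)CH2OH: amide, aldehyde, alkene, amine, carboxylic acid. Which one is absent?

aldehyde: present (CH(CHO) — pendant –CHO: carbonyl C bonded to C and H → aldehyde).
amide: present (CH(NHCOCH3) — pendant –NHC(=O)CH3: N bonded to a carbonyl → amide (not amine)).
amine: present (CH(CH2NH2) — pendant –CH2NH2: N on sp³ C, no adjacent C=O → amine).
carboxylic acid: present (CH(COOH) — pendant –COOH: carbonyl C bonded to C and –OH → carboxylic acid).
alkene: absent. In CH(C6H5), the C=C units are part of an aromatic ring, which is an arene, not an isolated alkene.

alkene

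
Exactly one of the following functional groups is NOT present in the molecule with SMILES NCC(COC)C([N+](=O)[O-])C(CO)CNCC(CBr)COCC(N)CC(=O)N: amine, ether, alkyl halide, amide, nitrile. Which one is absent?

ether: present (CH(CH2OCH3) — pendant –CH2OCH3: C–O–C linkage → ether).
alkyl halide: present (CH(CH2Br) — pendant –CH2X: halogen on sp³ carbon → alkyl halide).
amine: present (H2NCH2 — –NH2 on an sp³ carbon with no adjacent C=O → amine).
amide: present (CONH2 — –C(=O)NH2: carbonyl C bonded to C and to N → amide (the N is not a separate amine)).
nitrile: no segment matches this pattern.

nitrile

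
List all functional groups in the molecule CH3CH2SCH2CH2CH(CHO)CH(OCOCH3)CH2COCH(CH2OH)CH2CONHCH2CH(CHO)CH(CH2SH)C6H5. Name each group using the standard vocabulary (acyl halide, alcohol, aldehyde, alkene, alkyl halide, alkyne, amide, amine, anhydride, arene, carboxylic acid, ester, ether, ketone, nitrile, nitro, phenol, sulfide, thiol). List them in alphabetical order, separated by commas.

Working along the chain:
  CH2SCH2: C–S–C linkage → sulfide (thioether).
  CH(CHO): pendant –CHO: carbonyl C bonded to C and H → aldehyde.
  CH(OCOCH3): pendant –OC(=O)CH3: an acyloxy group → ester.
  CO: –C(=O)– with carbon on both sides → ketone.
  CH(CH2OH): pendant –CH2OH on an sp³ backbone C → alcohol.
  CH2CONHCH2: –C(=O)–N– linkage → amide (the N is not an amine).
  CH(CHO): pendant –CHO: carbonyl C bonded to C and H → aldehyde.
  CH(CH2SH): pendant –CH2SH → thiol.
  C6H5: –C6H5 phenyl ring → arene.

alcohol, aldehyde, amide, arene, ester, ketone, sulfide, thiol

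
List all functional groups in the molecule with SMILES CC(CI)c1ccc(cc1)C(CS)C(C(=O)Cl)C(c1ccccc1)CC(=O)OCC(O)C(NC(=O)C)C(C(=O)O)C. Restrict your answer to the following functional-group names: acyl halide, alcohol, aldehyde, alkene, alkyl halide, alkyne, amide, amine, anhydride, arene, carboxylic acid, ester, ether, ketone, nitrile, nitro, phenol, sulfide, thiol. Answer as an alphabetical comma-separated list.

acyl halide, alcohol, alkyl halide, amide, arene, carboxylic acid, ester, thiol

Working along the chain:
  CH(CH2I): pendant –CH2X: halogen on sp³ carbon → alkyl halide.
  C6H4: para-disubstituted benzene ring → arene.
  CH(CH2SH): pendant –CH2SH → thiol.
  CH(COCl): pendant –C(=O)X: carbonyl C bonded to C and halogen → acyl halide.
  CH(C6H5): pendant –C6H5: benzene ring → arene.
  CH2COOCH2: –C(=O)–O–C with C on the carbonyl side → ester.
  CH(OH): –OH on an sp³ carbon → alcohol (secondary).
  CH(NHCOCH3): pendant –NHC(=O)CH3: N bonded to a carbonyl → amide (not amine).
  CH(COOH): pendant –COOH: carbonyl C bonded to C and –OH → carboxylic acid.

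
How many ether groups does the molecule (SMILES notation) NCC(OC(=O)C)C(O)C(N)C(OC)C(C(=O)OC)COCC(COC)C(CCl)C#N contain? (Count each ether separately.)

–NH2 on an sp³ carbon with no adjacent C=O → amine.
pendant –OC(=O)CH3: an acyloxy group → ester.
–OH on an sp³ carbon → alcohol (secondary).
–NH2 on an sp³ carbon with no adjacent C=O → amine.
pendant –OCH3: C–O–C with sp³ C, no adjacent C=O → ether.
pendant –COOCH3: carbonyl C bonded to C and –OCH3 → ester.
C–O–C with sp³ carbons on both sides and no adjacent C=O → ether.
pendant –CH2OCH3: C–O–C linkage → ether.
pendant –CH2X: halogen on sp³ carbon → alkyl halide.
–C≡N: carbon triple-bonded to nitrogen → nitrile.
Ether appears at: CH(OCH3), CH2OCH2, CH(CH2OCH3) → 3.

3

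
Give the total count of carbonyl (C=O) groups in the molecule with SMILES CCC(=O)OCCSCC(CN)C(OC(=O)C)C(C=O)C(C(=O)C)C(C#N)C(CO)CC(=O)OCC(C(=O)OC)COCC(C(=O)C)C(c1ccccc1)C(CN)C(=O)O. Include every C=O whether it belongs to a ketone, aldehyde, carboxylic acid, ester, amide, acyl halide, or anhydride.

8

CH2COOCH2: ester, 1 C=O (running total 1).
CH(OCOCH3): ester, 1 C=O (running total 2).
CH(CHO): aldehyde, 1 C=O (running total 3).
CH(COCH3): ketone, 1 C=O (running total 4).
CH2COOCH2: ester, 1 C=O (running total 5).
CH(COOCH3): ester, 1 C=O (running total 6).
CH(COCH3): ketone, 1 C=O (running total 7).
COOH: carboxylic acid, 1 C=O (running total 8).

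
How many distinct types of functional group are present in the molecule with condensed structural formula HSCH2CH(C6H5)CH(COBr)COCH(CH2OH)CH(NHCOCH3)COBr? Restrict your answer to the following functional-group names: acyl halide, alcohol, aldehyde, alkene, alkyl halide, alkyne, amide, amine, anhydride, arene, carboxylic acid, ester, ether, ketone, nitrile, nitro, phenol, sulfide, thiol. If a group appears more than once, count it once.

Working along the chain:
  HSCH2: –SH on an sp³ carbon → thiol.
  CH(C6H5): pendant –C6H5: benzene ring → arene.
  CH(COBr): pendant –C(=O)X: carbonyl C bonded to C and halogen → acyl halide.
  CO: –C(=O)– with carbon on both sides → ketone.
  CH(CH2OH): pendant –CH2OH on an sp³ backbone C → alcohol.
  CH(NHCOCH3): pendant –NHC(=O)CH3: N bonded to a carbonyl → amide (not amine).
  COBr: –C(=O)Br: carbonyl C bonded to C and to a halogen → acyl halide (not alkyl halide).
Distinct types present: acyl halide, alcohol, amide, arene, ketone, thiol.

6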